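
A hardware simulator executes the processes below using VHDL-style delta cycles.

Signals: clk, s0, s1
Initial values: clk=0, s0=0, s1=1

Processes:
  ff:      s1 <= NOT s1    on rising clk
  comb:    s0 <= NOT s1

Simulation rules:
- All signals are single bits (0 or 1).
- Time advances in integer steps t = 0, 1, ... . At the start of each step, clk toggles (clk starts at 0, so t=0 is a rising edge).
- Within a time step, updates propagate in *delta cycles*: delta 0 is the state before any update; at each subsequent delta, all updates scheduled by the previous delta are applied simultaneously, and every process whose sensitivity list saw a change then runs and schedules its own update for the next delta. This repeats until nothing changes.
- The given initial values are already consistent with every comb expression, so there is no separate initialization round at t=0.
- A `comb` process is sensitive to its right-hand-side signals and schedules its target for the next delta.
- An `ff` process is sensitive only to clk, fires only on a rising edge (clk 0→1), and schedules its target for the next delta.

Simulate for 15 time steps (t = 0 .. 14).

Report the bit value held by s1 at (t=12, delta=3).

t0.Δ0 s0=0 clk=0 s1=1
t0.Δ1 s0=0 clk=1 s1=1
t0.Δ2 s0=0 clk=1 s1=0
t0.Δ3 s0=1 clk=1 s1=0
t1.Δ0 s0=1 clk=1 s1=0
t1.Δ1 s0=1 clk=0 s1=0
t2.Δ0 s0=1 clk=0 s1=0
t2.Δ1 s0=1 clk=1 s1=0
t2.Δ2 s0=1 clk=1 s1=1
t2.Δ3 s0=0 clk=1 s1=1
t3.Δ0 s0=0 clk=1 s1=1
t3.Δ1 s0=0 clk=0 s1=1
t4.Δ0 s0=0 clk=0 s1=1
t4.Δ1 s0=0 clk=1 s1=1
t4.Δ2 s0=0 clk=1 s1=0
t4.Δ3 s0=1 clk=1 s1=0
t5.Δ0 s0=1 clk=1 s1=0
t5.Δ1 s0=1 clk=0 s1=0
t6.Δ0 s0=1 clk=0 s1=0
t6.Δ1 s0=1 clk=1 s1=0
t6.Δ2 s0=1 clk=1 s1=1
t6.Δ3 s0=0 clk=1 s1=1
t7.Δ0 s0=0 clk=1 s1=1
t7.Δ1 s0=0 clk=0 s1=1
t8.Δ0 s0=0 clk=0 s1=1
t8.Δ1 s0=0 clk=1 s1=1
t8.Δ2 s0=0 clk=1 s1=0
t8.Δ3 s0=1 clk=1 s1=0
t9.Δ0 s0=1 clk=1 s1=0
t9.Δ1 s0=1 clk=0 s1=0
t10.Δ0 s0=1 clk=0 s1=0
t10.Δ1 s0=1 clk=1 s1=0
t10.Δ2 s0=1 clk=1 s1=1
t10.Δ3 s0=0 clk=1 s1=1
t11.Δ0 s0=0 clk=1 s1=1
t11.Δ1 s0=0 clk=0 s1=1
t12.Δ0 s0=0 clk=0 s1=1
t12.Δ1 s0=0 clk=1 s1=1
t12.Δ2 s0=0 clk=1 s1=0
t12.Δ3 s0=1 clk=1 s1=0
t13.Δ0 s0=1 clk=1 s1=0
t13.Δ1 s0=1 clk=0 s1=0
t14.Δ0 s0=1 clk=0 s1=0
t14.Δ1 s0=1 clk=1 s1=0
t14.Δ2 s0=1 clk=1 s1=1
t14.Δ3 s0=0 clk=1 s1=1

0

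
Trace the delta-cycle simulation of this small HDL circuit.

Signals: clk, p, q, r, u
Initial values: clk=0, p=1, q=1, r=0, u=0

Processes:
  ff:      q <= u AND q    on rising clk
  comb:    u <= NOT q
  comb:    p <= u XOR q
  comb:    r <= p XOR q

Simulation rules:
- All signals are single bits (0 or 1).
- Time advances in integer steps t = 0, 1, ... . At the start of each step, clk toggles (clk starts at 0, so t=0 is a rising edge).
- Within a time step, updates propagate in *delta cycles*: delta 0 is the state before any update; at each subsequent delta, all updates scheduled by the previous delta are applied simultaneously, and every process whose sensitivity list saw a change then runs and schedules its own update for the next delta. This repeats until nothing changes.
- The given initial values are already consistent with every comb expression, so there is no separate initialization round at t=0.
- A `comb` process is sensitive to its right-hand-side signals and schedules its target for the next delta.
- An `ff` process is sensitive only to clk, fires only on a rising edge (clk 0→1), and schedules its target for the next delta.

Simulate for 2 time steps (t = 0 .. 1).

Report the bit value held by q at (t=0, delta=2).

[bits: r,q,clk,u,p]
t=0: Δ0=01001 Δ1=01101 Δ2=00101 Δ3=10110 Δ4=00111 Δ5=10111 | 5Δ
t=1: Δ0=10111 Δ1=10011 | 1Δ

0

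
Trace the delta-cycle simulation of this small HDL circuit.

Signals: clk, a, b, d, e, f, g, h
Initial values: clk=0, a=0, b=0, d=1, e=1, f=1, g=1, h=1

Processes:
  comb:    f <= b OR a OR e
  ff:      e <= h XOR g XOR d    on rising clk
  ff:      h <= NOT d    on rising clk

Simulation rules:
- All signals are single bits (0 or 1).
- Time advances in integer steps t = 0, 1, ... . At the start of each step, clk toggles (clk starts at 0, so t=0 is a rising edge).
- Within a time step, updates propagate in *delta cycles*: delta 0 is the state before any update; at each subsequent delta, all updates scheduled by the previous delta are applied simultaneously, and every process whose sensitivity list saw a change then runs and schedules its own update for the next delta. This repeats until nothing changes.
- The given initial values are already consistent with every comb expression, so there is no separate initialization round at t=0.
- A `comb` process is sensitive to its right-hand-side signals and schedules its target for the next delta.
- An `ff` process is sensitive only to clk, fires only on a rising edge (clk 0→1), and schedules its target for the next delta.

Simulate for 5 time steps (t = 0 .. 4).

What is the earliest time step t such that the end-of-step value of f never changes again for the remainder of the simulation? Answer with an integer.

t0.Δ0 g=1 h=1 f=1 d=1 b=0 a=0 e=1 clk=0
t0.Δ1 g=1 h=1 f=1 d=1 b=0 a=0 e=1 clk=1
t0.Δ2 g=1 h=0 f=1 d=1 b=0 a=0 e=1 clk=1
t1.Δ0 g=1 h=0 f=1 d=1 b=0 a=0 e=1 clk=1
t1.Δ1 g=1 h=0 f=1 d=1 b=0 a=0 e=1 clk=0
t2.Δ0 g=1 h=0 f=1 d=1 b=0 a=0 e=1 clk=0
t2.Δ1 g=1 h=0 f=1 d=1 b=0 a=0 e=1 clk=1
t2.Δ2 g=1 h=0 f=1 d=1 b=0 a=0 e=0 clk=1
t2.Δ3 g=1 h=0 f=0 d=1 b=0 a=0 e=0 clk=1
t3.Δ0 g=1 h=0 f=0 d=1 b=0 a=0 e=0 clk=1
t3.Δ1 g=1 h=0 f=0 d=1 b=0 a=0 e=0 clk=0
t4.Δ0 g=1 h=0 f=0 d=1 b=0 a=0 e=0 clk=0
t4.Δ1 g=1 h=0 f=0 d=1 b=0 a=0 e=0 clk=1

2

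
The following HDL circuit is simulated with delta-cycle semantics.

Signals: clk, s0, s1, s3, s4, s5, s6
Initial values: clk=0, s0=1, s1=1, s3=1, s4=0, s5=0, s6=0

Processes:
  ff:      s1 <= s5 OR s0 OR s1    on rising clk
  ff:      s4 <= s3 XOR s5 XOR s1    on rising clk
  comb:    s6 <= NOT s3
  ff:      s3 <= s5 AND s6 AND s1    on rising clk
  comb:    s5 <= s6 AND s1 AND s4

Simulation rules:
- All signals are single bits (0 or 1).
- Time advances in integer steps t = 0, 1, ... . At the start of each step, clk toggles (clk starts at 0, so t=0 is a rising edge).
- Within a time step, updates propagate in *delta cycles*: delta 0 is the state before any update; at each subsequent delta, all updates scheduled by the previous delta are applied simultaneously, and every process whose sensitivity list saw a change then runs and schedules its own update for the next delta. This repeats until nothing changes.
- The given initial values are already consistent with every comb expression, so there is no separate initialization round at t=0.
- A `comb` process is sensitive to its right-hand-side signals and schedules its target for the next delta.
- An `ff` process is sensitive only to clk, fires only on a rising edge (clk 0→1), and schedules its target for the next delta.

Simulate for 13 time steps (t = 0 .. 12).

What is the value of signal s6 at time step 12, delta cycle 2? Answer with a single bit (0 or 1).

0

[bits: s6,s1,s5,s4,s0,clk,s3]
t=0: Δ0=0100101 Δ1=0100111 Δ2=0100110 Δ3=1100110 | 3Δ
t=1: Δ0=1100110 Δ1=1100100 | 1Δ
t=2: Δ0=1100100 Δ1=1100110 Δ2=1101110 Δ3=1111110 | 3Δ
t=3: Δ0=1111110 Δ1=1111100 | 1Δ
t=4: Δ0=1111100 Δ1=1111110 Δ2=1110111 Δ3=0100111 | 3Δ
t=5: Δ0=0100111 Δ1=0100101 | 1Δ
t=6: Δ0=0100101 Δ1=0100111 Δ2=0100110 Δ3=1100110 | 3Δ
t=7: Δ0=1100110 Δ1=1100100 | 1Δ
t=8: Δ0=1100100 Δ1=1100110 Δ2=1101110 Δ3=1111110 | 3Δ
t=9: Δ0=1111110 Δ1=1111100 | 1Δ
t=10: Δ0=1111100 Δ1=1111110 Δ2=1110111 Δ3=0100111 | 3Δ
t=11: Δ0=0100111 Δ1=0100101 | 1Δ
t=12: Δ0=0100101 Δ1=0100111 Δ2=0100110 Δ3=1100110 | 3Δ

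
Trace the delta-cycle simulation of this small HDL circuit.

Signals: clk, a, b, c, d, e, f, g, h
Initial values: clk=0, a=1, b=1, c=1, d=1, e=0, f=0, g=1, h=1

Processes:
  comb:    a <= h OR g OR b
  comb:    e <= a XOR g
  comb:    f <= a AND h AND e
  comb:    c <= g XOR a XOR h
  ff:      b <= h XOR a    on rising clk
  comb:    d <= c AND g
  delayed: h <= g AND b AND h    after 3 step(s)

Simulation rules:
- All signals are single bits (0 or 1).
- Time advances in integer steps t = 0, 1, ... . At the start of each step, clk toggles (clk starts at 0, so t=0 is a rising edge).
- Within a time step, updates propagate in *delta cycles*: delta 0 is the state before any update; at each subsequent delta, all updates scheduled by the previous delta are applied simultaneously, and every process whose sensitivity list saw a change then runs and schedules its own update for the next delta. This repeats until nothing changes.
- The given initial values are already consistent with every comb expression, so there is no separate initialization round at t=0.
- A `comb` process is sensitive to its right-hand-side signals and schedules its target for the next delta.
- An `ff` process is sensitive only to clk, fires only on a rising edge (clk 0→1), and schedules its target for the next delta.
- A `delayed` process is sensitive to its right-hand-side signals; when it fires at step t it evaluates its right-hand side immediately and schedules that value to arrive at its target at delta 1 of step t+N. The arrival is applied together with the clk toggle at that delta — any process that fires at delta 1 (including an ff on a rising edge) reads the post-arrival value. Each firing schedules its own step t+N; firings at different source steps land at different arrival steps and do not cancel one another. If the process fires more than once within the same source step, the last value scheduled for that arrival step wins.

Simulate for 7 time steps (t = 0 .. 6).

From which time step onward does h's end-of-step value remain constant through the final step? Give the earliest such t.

t0.Δ0 e=0 f=0 d=1 g=1 clk=0 a=1 c=1 b=1 h=1
t0.Δ1 e=0 f=0 d=1 g=1 clk=1 a=1 c=1 b=1 h=1
t0.Δ2 e=0 f=0 d=1 g=1 clk=1 a=1 c=1 b=0 h=1
t1.Δ0 e=0 f=0 d=1 g=1 clk=1 a=1 c=1 b=0 h=1
t1.Δ1 e=0 f=0 d=1 g=1 clk=0 a=1 c=1 b=0 h=1
t2.Δ0 e=0 f=0 d=1 g=1 clk=0 a=1 c=1 b=0 h=1
t2.Δ1 e=0 f=0 d=1 g=1 clk=1 a=1 c=1 b=0 h=1
t3.Δ0 e=0 f=0 d=1 g=1 clk=1 a=1 c=1 b=0 h=1
t3.Δ1 e=0 f=0 d=1 g=1 clk=0 a=1 c=1 b=0 h=0
t3.Δ2 e=0 f=0 d=1 g=1 clk=0 a=1 c=0 b=0 h=0
t3.Δ3 e=0 f=0 d=0 g=1 clk=0 a=1 c=0 b=0 h=0
t4.Δ0 e=0 f=0 d=0 g=1 clk=0 a=1 c=0 b=0 h=0
t4.Δ1 e=0 f=0 d=0 g=1 clk=1 a=1 c=0 b=0 h=0
t4.Δ2 e=0 f=0 d=0 g=1 clk=1 a=1 c=0 b=1 h=0
t5.Δ0 e=0 f=0 d=0 g=1 clk=1 a=1 c=0 b=1 h=0
t5.Δ1 e=0 f=0 d=0 g=1 clk=0 a=1 c=0 b=1 h=0
t6.Δ0 e=0 f=0 d=0 g=1 clk=0 a=1 c=0 b=1 h=0
t6.Δ1 e=0 f=0 d=0 g=1 clk=1 a=1 c=0 b=1 h=0

3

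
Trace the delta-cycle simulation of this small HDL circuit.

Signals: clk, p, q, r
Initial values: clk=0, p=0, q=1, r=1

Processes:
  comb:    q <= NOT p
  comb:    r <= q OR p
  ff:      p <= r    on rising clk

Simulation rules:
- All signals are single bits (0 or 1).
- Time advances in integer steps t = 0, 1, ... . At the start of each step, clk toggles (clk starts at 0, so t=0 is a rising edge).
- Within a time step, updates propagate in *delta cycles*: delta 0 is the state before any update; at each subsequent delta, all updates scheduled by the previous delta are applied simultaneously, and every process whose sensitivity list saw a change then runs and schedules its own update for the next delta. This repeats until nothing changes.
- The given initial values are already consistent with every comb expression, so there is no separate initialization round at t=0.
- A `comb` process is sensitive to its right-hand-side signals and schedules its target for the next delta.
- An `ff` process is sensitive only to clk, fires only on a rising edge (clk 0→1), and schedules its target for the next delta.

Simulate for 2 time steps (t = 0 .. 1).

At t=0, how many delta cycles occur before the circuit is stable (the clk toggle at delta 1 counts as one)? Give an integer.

3

t0.Δ0 r=1 p=0 clk=0 q=1
t0.Δ1 r=1 p=0 clk=1 q=1
t0.Δ2 r=1 p=1 clk=1 q=1
t0.Δ3 r=1 p=1 clk=1 q=0
t1.Δ0 r=1 p=1 clk=1 q=0
t1.Δ1 r=1 p=1 clk=0 q=0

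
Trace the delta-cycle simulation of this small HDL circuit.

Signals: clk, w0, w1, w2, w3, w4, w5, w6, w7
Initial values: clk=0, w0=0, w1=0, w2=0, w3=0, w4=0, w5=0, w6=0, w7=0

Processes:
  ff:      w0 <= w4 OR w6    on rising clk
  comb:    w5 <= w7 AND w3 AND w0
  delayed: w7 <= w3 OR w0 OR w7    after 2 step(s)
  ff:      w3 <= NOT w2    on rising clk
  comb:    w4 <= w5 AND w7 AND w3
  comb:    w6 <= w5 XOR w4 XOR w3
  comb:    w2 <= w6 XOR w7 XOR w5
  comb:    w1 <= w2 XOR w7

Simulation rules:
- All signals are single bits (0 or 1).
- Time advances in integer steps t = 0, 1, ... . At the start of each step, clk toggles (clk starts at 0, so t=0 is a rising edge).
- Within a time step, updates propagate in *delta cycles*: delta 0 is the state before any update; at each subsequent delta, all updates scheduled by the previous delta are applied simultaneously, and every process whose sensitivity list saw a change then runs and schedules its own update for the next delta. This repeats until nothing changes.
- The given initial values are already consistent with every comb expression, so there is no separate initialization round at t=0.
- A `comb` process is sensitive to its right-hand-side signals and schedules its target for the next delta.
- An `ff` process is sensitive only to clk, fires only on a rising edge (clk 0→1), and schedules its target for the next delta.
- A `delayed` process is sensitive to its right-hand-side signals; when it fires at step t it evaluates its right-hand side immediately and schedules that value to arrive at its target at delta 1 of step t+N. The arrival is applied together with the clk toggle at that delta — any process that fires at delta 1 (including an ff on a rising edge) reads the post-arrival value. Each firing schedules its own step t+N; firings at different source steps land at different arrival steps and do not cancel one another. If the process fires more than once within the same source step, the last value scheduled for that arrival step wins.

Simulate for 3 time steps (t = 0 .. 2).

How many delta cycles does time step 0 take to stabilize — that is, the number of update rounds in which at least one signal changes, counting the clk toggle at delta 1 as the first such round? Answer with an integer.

t0.Δ0 w4=0 w5=0 clk=0 w3=0 w6=0 w7=0 w0=0 w1=0 w2=0
t0.Δ1 w4=0 w5=0 clk=1 w3=0 w6=0 w7=0 w0=0 w1=0 w2=0
t0.Δ2 w4=0 w5=0 clk=1 w3=1 w6=0 w7=0 w0=0 w1=0 w2=0
t0.Δ3 w4=0 w5=0 clk=1 w3=1 w6=1 w7=0 w0=0 w1=0 w2=0
t0.Δ4 w4=0 w5=0 clk=1 w3=1 w6=1 w7=0 w0=0 w1=0 w2=1
t0.Δ5 w4=0 w5=0 clk=1 w3=1 w6=1 w7=0 w0=0 w1=1 w2=1
t1.Δ0 w4=0 w5=0 clk=1 w3=1 w6=1 w7=0 w0=0 w1=1 w2=1
t1.Δ1 w4=0 w5=0 clk=0 w3=1 w6=1 w7=0 w0=0 w1=1 w2=1
t2.Δ0 w4=0 w5=0 clk=0 w3=1 w6=1 w7=0 w0=0 w1=1 w2=1
t2.Δ1 w4=0 w5=0 clk=1 w3=1 w6=1 w7=1 w0=0 w1=1 w2=1
t2.Δ2 w4=0 w5=0 clk=1 w3=0 w6=1 w7=1 w0=1 w1=0 w2=0
t2.Δ3 w4=0 w5=0 clk=1 w3=0 w6=0 w7=1 w0=1 w1=1 w2=0
t2.Δ4 w4=0 w5=0 clk=1 w3=0 w6=0 w7=1 w0=1 w1=1 w2=1
t2.Δ5 w4=0 w5=0 clk=1 w3=0 w6=0 w7=1 w0=1 w1=0 w2=1

5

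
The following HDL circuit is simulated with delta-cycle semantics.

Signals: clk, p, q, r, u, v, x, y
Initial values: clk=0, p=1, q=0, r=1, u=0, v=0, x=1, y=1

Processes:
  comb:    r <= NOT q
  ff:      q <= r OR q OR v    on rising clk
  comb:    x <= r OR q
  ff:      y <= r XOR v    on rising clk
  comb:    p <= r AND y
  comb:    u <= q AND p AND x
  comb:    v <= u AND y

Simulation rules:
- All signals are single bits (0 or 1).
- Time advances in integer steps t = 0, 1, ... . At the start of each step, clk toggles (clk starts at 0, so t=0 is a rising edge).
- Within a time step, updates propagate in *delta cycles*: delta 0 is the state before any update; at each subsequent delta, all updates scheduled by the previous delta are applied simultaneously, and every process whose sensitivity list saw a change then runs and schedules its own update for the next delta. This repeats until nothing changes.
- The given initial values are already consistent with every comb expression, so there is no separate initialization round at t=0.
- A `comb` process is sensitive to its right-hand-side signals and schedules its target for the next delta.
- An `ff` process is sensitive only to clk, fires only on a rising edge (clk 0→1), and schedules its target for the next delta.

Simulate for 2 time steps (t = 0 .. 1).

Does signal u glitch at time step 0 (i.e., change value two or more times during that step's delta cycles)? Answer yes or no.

t0.Δ0 y=1 x=1 r=1 q=0 p=1 v=0 clk=0 u=0
t0.Δ1 y=1 x=1 r=1 q=0 p=1 v=0 clk=1 u=0
t0.Δ2 y=1 x=1 r=1 q=1 p=1 v=0 clk=1 u=0
t0.Δ3 y=1 x=1 r=0 q=1 p=1 v=0 clk=1 u=1
t0.Δ4 y=1 x=1 r=0 q=1 p=0 v=1 clk=1 u=1
t0.Δ5 y=1 x=1 r=0 q=1 p=0 v=1 clk=1 u=0
t0.Δ6 y=1 x=1 r=0 q=1 p=0 v=0 clk=1 u=0
t1.Δ0 y=1 x=1 r=0 q=1 p=0 v=0 clk=1 u=0
t1.Δ1 y=1 x=1 r=0 q=1 p=0 v=0 clk=0 u=0

yes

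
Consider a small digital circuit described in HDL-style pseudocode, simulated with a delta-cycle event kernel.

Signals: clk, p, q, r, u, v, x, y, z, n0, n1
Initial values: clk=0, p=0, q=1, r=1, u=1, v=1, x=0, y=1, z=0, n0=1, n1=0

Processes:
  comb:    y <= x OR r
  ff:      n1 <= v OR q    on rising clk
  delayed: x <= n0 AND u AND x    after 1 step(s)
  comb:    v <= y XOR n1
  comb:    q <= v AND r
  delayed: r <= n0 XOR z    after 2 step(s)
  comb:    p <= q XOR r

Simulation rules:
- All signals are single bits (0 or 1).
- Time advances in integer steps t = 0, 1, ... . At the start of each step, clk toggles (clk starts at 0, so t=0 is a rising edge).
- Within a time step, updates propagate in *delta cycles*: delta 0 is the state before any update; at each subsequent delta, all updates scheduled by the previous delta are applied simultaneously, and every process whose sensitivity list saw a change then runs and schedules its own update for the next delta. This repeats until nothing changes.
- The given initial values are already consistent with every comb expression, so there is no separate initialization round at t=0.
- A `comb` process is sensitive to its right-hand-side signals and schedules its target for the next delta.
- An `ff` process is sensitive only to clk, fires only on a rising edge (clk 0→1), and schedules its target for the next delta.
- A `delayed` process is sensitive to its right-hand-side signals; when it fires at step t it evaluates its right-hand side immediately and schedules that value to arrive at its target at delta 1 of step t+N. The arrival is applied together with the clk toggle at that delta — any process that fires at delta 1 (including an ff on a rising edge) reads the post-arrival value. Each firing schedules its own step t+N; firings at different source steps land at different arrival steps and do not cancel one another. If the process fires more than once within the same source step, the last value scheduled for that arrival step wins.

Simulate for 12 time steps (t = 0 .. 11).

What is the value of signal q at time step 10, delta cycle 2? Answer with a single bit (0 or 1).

t=0 Δ0: x=0 y=1 n0=1 u=1 v=1 z=0 r=1 q=1 clk=0 p=0 n1=0
  Δ1: clk:0→1
  Δ2: n1:0→1
  Δ3: v:1→0
  Δ4: q:1→0
  Δ5: p:0→1
  (5Δ to stable)
t=1 Δ0: x=0 y=1 n0=1 u=1 v=0 z=0 r=1 q=0 clk=1 p=1 n1=1
  Δ1: clk:1→0
  (1Δ to stable)
t=2 Δ0: x=0 y=1 n0=1 u=1 v=0 z=0 r=1 q=0 clk=0 p=1 n1=1
  Δ1: clk:0→1
  Δ2: n1:1→0
  Δ3: v:0→1
  Δ4: q:0→1
  Δ5: p:1→0
  (5Δ to stable)
t=3 Δ0: x=0 y=1 n0=1 u=1 v=1 z=0 r=1 q=1 clk=1 p=0 n1=0
  Δ1: clk:1→0
  (1Δ to stable)
t=4 Δ0: x=0 y=1 n0=1 u=1 v=1 z=0 r=1 q=1 clk=0 p=0 n1=0
  Δ1: clk:0→1
  Δ2: n1:0→1
  Δ3: v:1→0
  Δ4: q:1→0
  Δ5: p:0→1
  (5Δ to stable)
t=5 Δ0: x=0 y=1 n0=1 u=1 v=0 z=0 r=1 q=0 clk=1 p=1 n1=1
  Δ1: clk:1→0
  (1Δ to stable)
t=6 Δ0: x=0 y=1 n0=1 u=1 v=0 z=0 r=1 q=0 clk=0 p=1 n1=1
  Δ1: clk:0→1
  Δ2: n1:1→0
  Δ3: v:0→1
  Δ4: q:0→1
  Δ5: p:1→0
  (5Δ to stable)
t=7 Δ0: x=0 y=1 n0=1 u=1 v=1 z=0 r=1 q=1 clk=1 p=0 n1=0
  Δ1: clk:1→0
  (1Δ to stable)
t=8 Δ0: x=0 y=1 n0=1 u=1 v=1 z=0 r=1 q=1 clk=0 p=0 n1=0
  Δ1: clk:0→1
  Δ2: n1:0→1
  Δ3: v:1→0
  Δ4: q:1→0
  Δ5: p:0→1
  (5Δ to stable)
t=9 Δ0: x=0 y=1 n0=1 u=1 v=0 z=0 r=1 q=0 clk=1 p=1 n1=1
  Δ1: clk:1→0
  (1Δ to stable)
t=10 Δ0: x=0 y=1 n0=1 u=1 v=0 z=0 r=1 q=0 clk=0 p=1 n1=1
  Δ1: clk:0→1
  Δ2: n1:1→0
  Δ3: v:0→1
  Δ4: q:0→1
  Δ5: p:1→0
  (5Δ to stable)
t=11 Δ0: x=0 y=1 n0=1 u=1 v=1 z=0 r=1 q=1 clk=1 p=0 n1=0
  Δ1: clk:1→0
  (1Δ to stable)

0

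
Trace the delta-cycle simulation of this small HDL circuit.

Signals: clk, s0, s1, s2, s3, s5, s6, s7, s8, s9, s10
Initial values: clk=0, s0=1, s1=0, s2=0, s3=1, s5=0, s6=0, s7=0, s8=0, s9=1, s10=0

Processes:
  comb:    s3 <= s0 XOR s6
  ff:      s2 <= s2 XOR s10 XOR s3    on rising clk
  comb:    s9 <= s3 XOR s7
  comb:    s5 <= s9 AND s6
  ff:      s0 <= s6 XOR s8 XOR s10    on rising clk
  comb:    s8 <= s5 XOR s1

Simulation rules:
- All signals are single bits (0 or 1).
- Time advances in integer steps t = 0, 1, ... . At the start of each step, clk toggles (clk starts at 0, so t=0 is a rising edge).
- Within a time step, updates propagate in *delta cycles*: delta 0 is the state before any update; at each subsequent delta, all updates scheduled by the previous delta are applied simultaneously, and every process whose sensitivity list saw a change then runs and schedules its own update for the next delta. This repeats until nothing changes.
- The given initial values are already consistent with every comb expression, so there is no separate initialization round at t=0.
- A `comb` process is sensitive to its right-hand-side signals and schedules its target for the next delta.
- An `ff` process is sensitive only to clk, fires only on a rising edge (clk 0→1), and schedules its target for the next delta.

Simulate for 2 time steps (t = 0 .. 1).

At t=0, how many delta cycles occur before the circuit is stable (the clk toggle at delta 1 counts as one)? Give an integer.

t=0 Δ0: s9=1 s10=0 s6=0 s3=1 s5=0 clk=0 s7=0 s8=0 s2=0 s0=1 s1=0
  Δ1: clk:0→1
  Δ2: s2:0→1, s0:1→0
  Δ3: s3:1→0
  Δ4: s9:1→0
  (4Δ to stable)
t=1 Δ0: s9=0 s10=0 s6=0 s3=0 s5=0 clk=1 s7=0 s8=0 s2=1 s0=0 s1=0
  Δ1: clk:1→0
  (1Δ to stable)

4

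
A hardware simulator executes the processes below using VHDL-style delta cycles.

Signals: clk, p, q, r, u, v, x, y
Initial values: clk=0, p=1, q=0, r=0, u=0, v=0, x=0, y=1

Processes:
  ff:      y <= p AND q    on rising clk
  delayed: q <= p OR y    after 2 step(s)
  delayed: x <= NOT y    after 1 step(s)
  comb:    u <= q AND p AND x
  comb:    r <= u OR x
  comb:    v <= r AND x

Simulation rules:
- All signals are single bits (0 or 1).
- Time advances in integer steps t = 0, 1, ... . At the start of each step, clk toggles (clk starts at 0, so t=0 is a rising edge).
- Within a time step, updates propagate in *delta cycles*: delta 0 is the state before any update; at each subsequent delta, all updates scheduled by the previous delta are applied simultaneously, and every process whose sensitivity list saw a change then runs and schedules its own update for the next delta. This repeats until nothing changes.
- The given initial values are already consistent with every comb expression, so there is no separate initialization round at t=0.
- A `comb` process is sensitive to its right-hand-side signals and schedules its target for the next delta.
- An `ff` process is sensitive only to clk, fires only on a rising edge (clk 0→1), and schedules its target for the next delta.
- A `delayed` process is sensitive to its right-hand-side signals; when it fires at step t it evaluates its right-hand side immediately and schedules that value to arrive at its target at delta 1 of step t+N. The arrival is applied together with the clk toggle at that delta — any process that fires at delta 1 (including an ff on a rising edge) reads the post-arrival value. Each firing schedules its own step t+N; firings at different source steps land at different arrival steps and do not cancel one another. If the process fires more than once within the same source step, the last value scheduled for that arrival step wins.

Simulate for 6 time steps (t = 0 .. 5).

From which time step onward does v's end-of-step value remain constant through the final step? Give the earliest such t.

3

[bits: q,x,r,clk,v,p,y,u]
t=0: Δ0=00000110 Δ1=00010110 Δ2=00010100 | 2Δ
t=1: Δ0=00010100 Δ1=01000100 Δ2=01100100 Δ3=01101100 | 3Δ
t=2: Δ0=01101100 Δ1=11111100 Δ2=11111111 | 2Δ
t=3: Δ0=11111111 Δ1=10101111 Δ2=10100110 Δ3=10000110 | 3Δ
t=4: Δ0=10000110 Δ1=10010110 | 1Δ
t=5: Δ0=10010110 Δ1=10000110 | 1Δ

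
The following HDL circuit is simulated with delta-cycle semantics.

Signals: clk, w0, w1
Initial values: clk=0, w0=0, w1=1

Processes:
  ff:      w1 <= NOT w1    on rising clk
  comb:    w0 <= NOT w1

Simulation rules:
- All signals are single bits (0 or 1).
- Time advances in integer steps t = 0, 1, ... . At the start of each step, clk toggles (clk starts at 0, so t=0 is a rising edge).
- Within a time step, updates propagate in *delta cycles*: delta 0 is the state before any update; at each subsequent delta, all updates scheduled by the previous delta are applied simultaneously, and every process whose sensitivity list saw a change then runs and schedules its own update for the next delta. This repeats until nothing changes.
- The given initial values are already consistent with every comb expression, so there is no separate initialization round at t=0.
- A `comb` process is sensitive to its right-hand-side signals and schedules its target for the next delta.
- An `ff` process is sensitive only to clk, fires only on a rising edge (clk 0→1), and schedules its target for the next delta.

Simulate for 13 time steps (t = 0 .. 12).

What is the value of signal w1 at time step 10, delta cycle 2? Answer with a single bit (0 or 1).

1

t=0 Δ0: w1=1 clk=0 w0=0
  Δ1: clk:0→1
  Δ2: w1:1→0
  Δ3: w0:0→1
  (3Δ to stable)
t=1 Δ0: w1=0 clk=1 w0=1
  Δ1: clk:1→0
  (1Δ to stable)
t=2 Δ0: w1=0 clk=0 w0=1
  Δ1: clk:0→1
  Δ2: w1:0→1
  Δ3: w0:1→0
  (3Δ to stable)
t=3 Δ0: w1=1 clk=1 w0=0
  Δ1: clk:1→0
  (1Δ to stable)
t=4 Δ0: w1=1 clk=0 w0=0
  Δ1: clk:0→1
  Δ2: w1:1→0
  Δ3: w0:0→1
  (3Δ to stable)
t=5 Δ0: w1=0 clk=1 w0=1
  Δ1: clk:1→0
  (1Δ to stable)
t=6 Δ0: w1=0 clk=0 w0=1
  Δ1: clk:0→1
  Δ2: w1:0→1
  Δ3: w0:1→0
  (3Δ to stable)
t=7 Δ0: w1=1 clk=1 w0=0
  Δ1: clk:1→0
  (1Δ to stable)
t=8 Δ0: w1=1 clk=0 w0=0
  Δ1: clk:0→1
  Δ2: w1:1→0
  Δ3: w0:0→1
  (3Δ to stable)
t=9 Δ0: w1=0 clk=1 w0=1
  Δ1: clk:1→0
  (1Δ to stable)
t=10 Δ0: w1=0 clk=0 w0=1
  Δ1: clk:0→1
  Δ2: w1:0→1
  Δ3: w0:1→0
  (3Δ to stable)
t=11 Δ0: w1=1 clk=1 w0=0
  Δ1: clk:1→0
  (1Δ to stable)
t=12 Δ0: w1=1 clk=0 w0=0
  Δ1: clk:0→1
  Δ2: w1:1→0
  Δ3: w0:0→1
  (3Δ to stable)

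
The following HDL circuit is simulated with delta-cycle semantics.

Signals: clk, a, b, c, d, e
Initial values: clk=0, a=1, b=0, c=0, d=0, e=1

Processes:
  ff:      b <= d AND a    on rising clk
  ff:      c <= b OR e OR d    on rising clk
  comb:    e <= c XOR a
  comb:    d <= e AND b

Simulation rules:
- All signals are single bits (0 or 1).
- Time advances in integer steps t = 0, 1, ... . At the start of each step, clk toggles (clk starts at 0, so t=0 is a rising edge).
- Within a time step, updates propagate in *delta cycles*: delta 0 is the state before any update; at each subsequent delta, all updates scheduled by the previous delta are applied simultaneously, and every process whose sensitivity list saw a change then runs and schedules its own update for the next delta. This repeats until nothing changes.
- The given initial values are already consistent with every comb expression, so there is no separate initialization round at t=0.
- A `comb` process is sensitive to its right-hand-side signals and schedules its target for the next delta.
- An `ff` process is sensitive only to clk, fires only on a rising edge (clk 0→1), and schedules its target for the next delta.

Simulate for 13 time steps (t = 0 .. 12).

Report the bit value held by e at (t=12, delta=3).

t0.Δ0 d=0 e=1 b=0 c=0 a=1 clk=0
t0.Δ1 d=0 e=1 b=0 c=0 a=1 clk=1
t0.Δ2 d=0 e=1 b=0 c=1 a=1 clk=1
t0.Δ3 d=0 e=0 b=0 c=1 a=1 clk=1
t1.Δ0 d=0 e=0 b=0 c=1 a=1 clk=1
t1.Δ1 d=0 e=0 b=0 c=1 a=1 clk=0
t2.Δ0 d=0 e=0 b=0 c=1 a=1 clk=0
t2.Δ1 d=0 e=0 b=0 c=1 a=1 clk=1
t2.Δ2 d=0 e=0 b=0 c=0 a=1 clk=1
t2.Δ3 d=0 e=1 b=0 c=0 a=1 clk=1
t3.Δ0 d=0 e=1 b=0 c=0 a=1 clk=1
t3.Δ1 d=0 e=1 b=0 c=0 a=1 clk=0
t4.Δ0 d=0 e=1 b=0 c=0 a=1 clk=0
t4.Δ1 d=0 e=1 b=0 c=0 a=1 clk=1
t4.Δ2 d=0 e=1 b=0 c=1 a=1 clk=1
t4.Δ3 d=0 e=0 b=0 c=1 a=1 clk=1
t5.Δ0 d=0 e=0 b=0 c=1 a=1 clk=1
t5.Δ1 d=0 e=0 b=0 c=1 a=1 clk=0
t6.Δ0 d=0 e=0 b=0 c=1 a=1 clk=0
t6.Δ1 d=0 e=0 b=0 c=1 a=1 clk=1
t6.Δ2 d=0 e=0 b=0 c=0 a=1 clk=1
t6.Δ3 d=0 e=1 b=0 c=0 a=1 clk=1
t7.Δ0 d=0 e=1 b=0 c=0 a=1 clk=1
t7.Δ1 d=0 e=1 b=0 c=0 a=1 clk=0
t8.Δ0 d=0 e=1 b=0 c=0 a=1 clk=0
t8.Δ1 d=0 e=1 b=0 c=0 a=1 clk=1
t8.Δ2 d=0 e=1 b=0 c=1 a=1 clk=1
t8.Δ3 d=0 e=0 b=0 c=1 a=1 clk=1
t9.Δ0 d=0 e=0 b=0 c=1 a=1 clk=1
t9.Δ1 d=0 e=0 b=0 c=1 a=1 clk=0
t10.Δ0 d=0 e=0 b=0 c=1 a=1 clk=0
t10.Δ1 d=0 e=0 b=0 c=1 a=1 clk=1
t10.Δ2 d=0 e=0 b=0 c=0 a=1 clk=1
t10.Δ3 d=0 e=1 b=0 c=0 a=1 clk=1
t11.Δ0 d=0 e=1 b=0 c=0 a=1 clk=1
t11.Δ1 d=0 e=1 b=0 c=0 a=1 clk=0
t12.Δ0 d=0 e=1 b=0 c=0 a=1 clk=0
t12.Δ1 d=0 e=1 b=0 c=0 a=1 clk=1
t12.Δ2 d=0 e=1 b=0 c=1 a=1 clk=1
t12.Δ3 d=0 e=0 b=0 c=1 a=1 clk=1

0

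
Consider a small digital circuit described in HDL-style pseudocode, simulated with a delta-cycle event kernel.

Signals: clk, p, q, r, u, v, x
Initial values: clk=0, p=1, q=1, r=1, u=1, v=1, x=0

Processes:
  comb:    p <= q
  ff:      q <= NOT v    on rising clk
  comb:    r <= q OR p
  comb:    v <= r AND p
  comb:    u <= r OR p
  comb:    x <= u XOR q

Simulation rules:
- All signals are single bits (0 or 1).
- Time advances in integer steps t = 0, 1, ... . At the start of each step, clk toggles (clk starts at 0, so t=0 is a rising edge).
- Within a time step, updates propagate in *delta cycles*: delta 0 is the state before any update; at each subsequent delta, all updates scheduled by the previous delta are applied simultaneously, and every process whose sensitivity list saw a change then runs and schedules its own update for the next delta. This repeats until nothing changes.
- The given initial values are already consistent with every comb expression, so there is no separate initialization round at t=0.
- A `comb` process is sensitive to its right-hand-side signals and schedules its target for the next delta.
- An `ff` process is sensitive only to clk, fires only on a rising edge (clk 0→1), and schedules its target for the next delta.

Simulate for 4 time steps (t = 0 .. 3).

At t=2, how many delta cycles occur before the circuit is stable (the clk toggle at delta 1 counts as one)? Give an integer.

5

t=0 Δ0: r=1 q=1 v=1 p=1 u=1 clk=0 x=0
  Δ1: clk:0→1
  Δ2: q:1→0
  Δ3: p:1→0, x:0→1
  Δ4: r:1→0, v:1→0
  Δ5: u:1→0
  Δ6: x:1→0
  (6Δ to stable)
t=1 Δ0: r=0 q=0 v=0 p=0 u=0 clk=1 x=0
  Δ1: clk:1→0
  (1Δ to stable)
t=2 Δ0: r=0 q=0 v=0 p=0 u=0 clk=0 x=0
  Δ1: clk:0→1
  Δ2: q:0→1
  Δ3: r:0→1, p:0→1, x:0→1
  Δ4: v:0→1, u:0→1
  Δ5: x:1→0
  (5Δ to stable)
t=3 Δ0: r=1 q=1 v=1 p=1 u=1 clk=1 x=0
  Δ1: clk:1→0
  (1Δ to stable)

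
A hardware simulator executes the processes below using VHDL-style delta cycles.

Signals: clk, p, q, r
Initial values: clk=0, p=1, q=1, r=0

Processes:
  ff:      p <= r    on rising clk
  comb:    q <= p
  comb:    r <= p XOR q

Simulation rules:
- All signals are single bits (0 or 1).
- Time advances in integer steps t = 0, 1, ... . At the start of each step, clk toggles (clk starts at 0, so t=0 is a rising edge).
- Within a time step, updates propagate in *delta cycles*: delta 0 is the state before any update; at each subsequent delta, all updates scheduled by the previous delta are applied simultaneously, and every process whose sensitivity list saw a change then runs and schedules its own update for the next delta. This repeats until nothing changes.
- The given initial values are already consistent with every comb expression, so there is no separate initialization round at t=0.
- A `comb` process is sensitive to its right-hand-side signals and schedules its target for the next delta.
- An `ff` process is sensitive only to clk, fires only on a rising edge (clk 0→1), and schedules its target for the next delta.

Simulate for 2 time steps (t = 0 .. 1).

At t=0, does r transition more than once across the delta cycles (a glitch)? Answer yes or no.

[bits: clk,q,p,r]
t=0: Δ0=0110 Δ1=1110 Δ2=1100 Δ3=1001 Δ4=1000 | 4Δ
t=1: Δ0=1000 Δ1=0000 | 1Δ

yes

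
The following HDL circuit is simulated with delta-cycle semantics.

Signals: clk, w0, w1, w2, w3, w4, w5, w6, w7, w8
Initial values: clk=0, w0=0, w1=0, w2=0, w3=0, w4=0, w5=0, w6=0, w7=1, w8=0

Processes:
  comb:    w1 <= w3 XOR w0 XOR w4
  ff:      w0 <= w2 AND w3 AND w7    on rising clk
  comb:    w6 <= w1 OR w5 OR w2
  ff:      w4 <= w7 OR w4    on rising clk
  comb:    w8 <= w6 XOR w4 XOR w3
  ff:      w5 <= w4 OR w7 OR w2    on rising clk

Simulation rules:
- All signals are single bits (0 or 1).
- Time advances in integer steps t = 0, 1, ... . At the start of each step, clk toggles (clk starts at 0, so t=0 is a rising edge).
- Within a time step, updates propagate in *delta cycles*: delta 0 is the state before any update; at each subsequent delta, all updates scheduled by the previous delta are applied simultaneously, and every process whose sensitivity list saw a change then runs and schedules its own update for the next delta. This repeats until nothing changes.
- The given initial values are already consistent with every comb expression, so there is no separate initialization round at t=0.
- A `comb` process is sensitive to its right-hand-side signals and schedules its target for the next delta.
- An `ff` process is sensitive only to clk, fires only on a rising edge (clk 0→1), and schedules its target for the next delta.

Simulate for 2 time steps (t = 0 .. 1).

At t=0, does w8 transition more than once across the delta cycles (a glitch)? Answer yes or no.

t=0 Δ0: w8=0 w1=0 w4=0 w5=0 w3=0 w7=1 w6=0 clk=0 w0=0 w2=0
  Δ1: clk:0→1
  Δ2: w4:0→1, w5:0→1
  Δ3: w8:0→1, w1:0→1, w6:0→1
  Δ4: w8:1→0
  (4Δ to stable)
t=1 Δ0: w8=0 w1=1 w4=1 w5=1 w3=0 w7=1 w6=1 clk=1 w0=0 w2=0
  Δ1: clk:1→0
  (1Δ to stable)

yes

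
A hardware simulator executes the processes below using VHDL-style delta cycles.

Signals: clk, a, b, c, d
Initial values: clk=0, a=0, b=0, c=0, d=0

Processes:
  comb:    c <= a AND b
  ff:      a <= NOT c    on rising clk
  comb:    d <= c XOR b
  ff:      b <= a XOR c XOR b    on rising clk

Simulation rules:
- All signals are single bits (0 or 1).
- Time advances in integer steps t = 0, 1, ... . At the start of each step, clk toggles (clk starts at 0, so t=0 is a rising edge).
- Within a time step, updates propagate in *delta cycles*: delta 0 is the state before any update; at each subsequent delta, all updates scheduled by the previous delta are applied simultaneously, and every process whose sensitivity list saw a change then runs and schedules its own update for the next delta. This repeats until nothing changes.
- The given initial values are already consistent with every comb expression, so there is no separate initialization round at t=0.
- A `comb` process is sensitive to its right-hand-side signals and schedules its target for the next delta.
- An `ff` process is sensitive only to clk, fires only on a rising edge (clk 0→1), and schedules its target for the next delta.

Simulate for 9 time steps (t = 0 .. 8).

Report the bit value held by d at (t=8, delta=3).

0

t0.Δ0 b=0 c=0 a=0 d=0 clk=0
t0.Δ1 b=0 c=0 a=0 d=0 clk=1
t0.Δ2 b=0 c=0 a=1 d=0 clk=1
t1.Δ0 b=0 c=0 a=1 d=0 clk=1
t1.Δ1 b=0 c=0 a=1 d=0 clk=0
t2.Δ0 b=0 c=0 a=1 d=0 clk=0
t2.Δ1 b=0 c=0 a=1 d=0 clk=1
t2.Δ2 b=1 c=0 a=1 d=0 clk=1
t2.Δ3 b=1 c=1 a=1 d=1 clk=1
t2.Δ4 b=1 c=1 a=1 d=0 clk=1
t3.Δ0 b=1 c=1 a=1 d=0 clk=1
t3.Δ1 b=1 c=1 a=1 d=0 clk=0
t4.Δ0 b=1 c=1 a=1 d=0 clk=0
t4.Δ1 b=1 c=1 a=1 d=0 clk=1
t4.Δ2 b=1 c=1 a=0 d=0 clk=1
t4.Δ3 b=1 c=0 a=0 d=0 clk=1
t4.Δ4 b=1 c=0 a=0 d=1 clk=1
t5.Δ0 b=1 c=0 a=0 d=1 clk=1
t5.Δ1 b=1 c=0 a=0 d=1 clk=0
t6.Δ0 b=1 c=0 a=0 d=1 clk=0
t6.Δ1 b=1 c=0 a=0 d=1 clk=1
t6.Δ2 b=1 c=0 a=1 d=1 clk=1
t6.Δ3 b=1 c=1 a=1 d=1 clk=1
t6.Δ4 b=1 c=1 a=1 d=0 clk=1
t7.Δ0 b=1 c=1 a=1 d=0 clk=1
t7.Δ1 b=1 c=1 a=1 d=0 clk=0
t8.Δ0 b=1 c=1 a=1 d=0 clk=0
t8.Δ1 b=1 c=1 a=1 d=0 clk=1
t8.Δ2 b=1 c=1 a=0 d=0 clk=1
t8.Δ3 b=1 c=0 a=0 d=0 clk=1
t8.Δ4 b=1 c=0 a=0 d=1 clk=1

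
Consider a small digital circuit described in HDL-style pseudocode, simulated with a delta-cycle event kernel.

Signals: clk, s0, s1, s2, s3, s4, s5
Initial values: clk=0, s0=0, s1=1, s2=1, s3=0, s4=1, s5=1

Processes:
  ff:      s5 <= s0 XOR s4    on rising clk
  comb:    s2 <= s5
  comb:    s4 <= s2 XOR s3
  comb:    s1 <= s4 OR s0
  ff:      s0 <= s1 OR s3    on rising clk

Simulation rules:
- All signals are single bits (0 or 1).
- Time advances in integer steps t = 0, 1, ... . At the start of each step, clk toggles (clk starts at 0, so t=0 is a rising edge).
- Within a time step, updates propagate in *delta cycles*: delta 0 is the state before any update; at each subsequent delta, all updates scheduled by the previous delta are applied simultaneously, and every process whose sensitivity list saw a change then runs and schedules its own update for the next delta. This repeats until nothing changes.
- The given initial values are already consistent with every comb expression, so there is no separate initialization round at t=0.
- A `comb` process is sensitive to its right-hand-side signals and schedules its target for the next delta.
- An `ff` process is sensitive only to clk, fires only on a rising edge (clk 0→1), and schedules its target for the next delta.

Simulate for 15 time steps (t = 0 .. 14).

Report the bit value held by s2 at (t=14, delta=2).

t0.Δ0 s0=0 s3=0 s5=1 s2=1 s1=1 s4=1 clk=0
t0.Δ1 s0=0 s3=0 s5=1 s2=1 s1=1 s4=1 clk=1
t0.Δ2 s0=1 s3=0 s5=1 s2=1 s1=1 s4=1 clk=1
t1.Δ0 s0=1 s3=0 s5=1 s2=1 s1=1 s4=1 clk=1
t1.Δ1 s0=1 s3=0 s5=1 s2=1 s1=1 s4=1 clk=0
t2.Δ0 s0=1 s3=0 s5=1 s2=1 s1=1 s4=1 clk=0
t2.Δ1 s0=1 s3=0 s5=1 s2=1 s1=1 s4=1 clk=1
t2.Δ2 s0=1 s3=0 s5=0 s2=1 s1=1 s4=1 clk=1
t2.Δ3 s0=1 s3=0 s5=0 s2=0 s1=1 s4=1 clk=1
t2.Δ4 s0=1 s3=0 s5=0 s2=0 s1=1 s4=0 clk=1
t3.Δ0 s0=1 s3=0 s5=0 s2=0 s1=1 s4=0 clk=1
t3.Δ1 s0=1 s3=0 s5=0 s2=0 s1=1 s4=0 clk=0
t4.Δ0 s0=1 s3=0 s5=0 s2=0 s1=1 s4=0 clk=0
t4.Δ1 s0=1 s3=0 s5=0 s2=0 s1=1 s4=0 clk=1
t4.Δ2 s0=1 s3=0 s5=1 s2=0 s1=1 s4=0 clk=1
t4.Δ3 s0=1 s3=0 s5=1 s2=1 s1=1 s4=0 clk=1
t4.Δ4 s0=1 s3=0 s5=1 s2=1 s1=1 s4=1 clk=1
t5.Δ0 s0=1 s3=0 s5=1 s2=1 s1=1 s4=1 clk=1
t5.Δ1 s0=1 s3=0 s5=1 s2=1 s1=1 s4=1 clk=0
t6.Δ0 s0=1 s3=0 s5=1 s2=1 s1=1 s4=1 clk=0
t6.Δ1 s0=1 s3=0 s5=1 s2=1 s1=1 s4=1 clk=1
t6.Δ2 s0=1 s3=0 s5=0 s2=1 s1=1 s4=1 clk=1
t6.Δ3 s0=1 s3=0 s5=0 s2=0 s1=1 s4=1 clk=1
t6.Δ4 s0=1 s3=0 s5=0 s2=0 s1=1 s4=0 clk=1
t7.Δ0 s0=1 s3=0 s5=0 s2=0 s1=1 s4=0 clk=1
t7.Δ1 s0=1 s3=0 s5=0 s2=0 s1=1 s4=0 clk=0
t8.Δ0 s0=1 s3=0 s5=0 s2=0 s1=1 s4=0 clk=0
t8.Δ1 s0=1 s3=0 s5=0 s2=0 s1=1 s4=0 clk=1
t8.Δ2 s0=1 s3=0 s5=1 s2=0 s1=1 s4=0 clk=1
t8.Δ3 s0=1 s3=0 s5=1 s2=1 s1=1 s4=0 clk=1
t8.Δ4 s0=1 s3=0 s5=1 s2=1 s1=1 s4=1 clk=1
t9.Δ0 s0=1 s3=0 s5=1 s2=1 s1=1 s4=1 clk=1
t9.Δ1 s0=1 s3=0 s5=1 s2=1 s1=1 s4=1 clk=0
t10.Δ0 s0=1 s3=0 s5=1 s2=1 s1=1 s4=1 clk=0
t10.Δ1 s0=1 s3=0 s5=1 s2=1 s1=1 s4=1 clk=1
t10.Δ2 s0=1 s3=0 s5=0 s2=1 s1=1 s4=1 clk=1
t10.Δ3 s0=1 s3=0 s5=0 s2=0 s1=1 s4=1 clk=1
t10.Δ4 s0=1 s3=0 s5=0 s2=0 s1=1 s4=0 clk=1
t11.Δ0 s0=1 s3=0 s5=0 s2=0 s1=1 s4=0 clk=1
t11.Δ1 s0=1 s3=0 s5=0 s2=0 s1=1 s4=0 clk=0
t12.Δ0 s0=1 s3=0 s5=0 s2=0 s1=1 s4=0 clk=0
t12.Δ1 s0=1 s3=0 s5=0 s2=0 s1=1 s4=0 clk=1
t12.Δ2 s0=1 s3=0 s5=1 s2=0 s1=1 s4=0 clk=1
t12.Δ3 s0=1 s3=0 s5=1 s2=1 s1=1 s4=0 clk=1
t12.Δ4 s0=1 s3=0 s5=1 s2=1 s1=1 s4=1 clk=1
t13.Δ0 s0=1 s3=0 s5=1 s2=1 s1=1 s4=1 clk=1
t13.Δ1 s0=1 s3=0 s5=1 s2=1 s1=1 s4=1 clk=0
t14.Δ0 s0=1 s3=0 s5=1 s2=1 s1=1 s4=1 clk=0
t14.Δ1 s0=1 s3=0 s5=1 s2=1 s1=1 s4=1 clk=1
t14.Δ2 s0=1 s3=0 s5=0 s2=1 s1=1 s4=1 clk=1
t14.Δ3 s0=1 s3=0 s5=0 s2=0 s1=1 s4=1 clk=1
t14.Δ4 s0=1 s3=0 s5=0 s2=0 s1=1 s4=0 clk=1

1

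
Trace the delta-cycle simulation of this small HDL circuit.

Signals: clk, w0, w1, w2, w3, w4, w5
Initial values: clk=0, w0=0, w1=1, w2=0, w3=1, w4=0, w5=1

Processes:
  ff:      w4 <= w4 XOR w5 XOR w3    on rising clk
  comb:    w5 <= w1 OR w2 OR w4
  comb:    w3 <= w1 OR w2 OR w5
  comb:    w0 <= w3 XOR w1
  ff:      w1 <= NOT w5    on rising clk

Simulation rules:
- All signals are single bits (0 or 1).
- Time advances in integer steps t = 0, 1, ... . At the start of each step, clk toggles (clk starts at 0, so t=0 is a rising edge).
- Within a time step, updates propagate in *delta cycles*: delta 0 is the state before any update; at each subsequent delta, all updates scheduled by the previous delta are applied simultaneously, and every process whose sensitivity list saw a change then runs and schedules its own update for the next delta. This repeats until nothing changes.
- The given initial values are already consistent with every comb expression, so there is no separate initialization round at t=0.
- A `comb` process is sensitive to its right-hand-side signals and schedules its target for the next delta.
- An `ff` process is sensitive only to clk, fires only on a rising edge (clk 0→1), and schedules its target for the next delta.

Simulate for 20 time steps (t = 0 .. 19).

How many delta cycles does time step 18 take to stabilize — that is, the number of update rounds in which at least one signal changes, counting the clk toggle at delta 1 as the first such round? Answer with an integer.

t=0 Δ0: w0=0 w2=0 w3=1 w4=0 w5=1 clk=0 w1=1
  Δ1: clk:0→1
  Δ2: w1:1→0
  Δ3: w0:0→1, w5:1→0
  Δ4: w3:1→0
  Δ5: w0:1→0
  (5Δ to stable)
t=1 Δ0: w0=0 w2=0 w3=0 w4=0 w5=0 clk=1 w1=0
  Δ1: clk:1→0
  (1Δ to stable)
t=2 Δ0: w0=0 w2=0 w3=0 w4=0 w5=0 clk=0 w1=0
  Δ1: clk:0→1
  Δ2: w1:0→1
  Δ3: w0:0→1, w3:0→1, w5:0→1
  Δ4: w0:1→0
  (4Δ to stable)
t=3 Δ0: w0=0 w2=0 w3=1 w4=0 w5=1 clk=1 w1=1
  Δ1: clk:1→0
  (1Δ to stable)
t=4 Δ0: w0=0 w2=0 w3=1 w4=0 w5=1 clk=0 w1=1
  Δ1: clk:0→1
  Δ2: w1:1→0
  Δ3: w0:0→1, w5:1→0
  Δ4: w3:1→0
  Δ5: w0:1→0
  (5Δ to stable)
t=5 Δ0: w0=0 w2=0 w3=0 w4=0 w5=0 clk=1 w1=0
  Δ1: clk:1→0
  (1Δ to stable)
t=6 Δ0: w0=0 w2=0 w3=0 w4=0 w5=0 clk=0 w1=0
  Δ1: clk:0→1
  Δ2: w1:0→1
  Δ3: w0:0→1, w3:0→1, w5:0→1
  Δ4: w0:1→0
  (4Δ to stable)
t=7 Δ0: w0=0 w2=0 w3=1 w4=0 w5=1 clk=1 w1=1
  Δ1: clk:1→0
  (1Δ to stable)
t=8 Δ0: w0=0 w2=0 w3=1 w4=0 w5=1 clk=0 w1=1
  Δ1: clk:0→1
  Δ2: w1:1→0
  Δ3: w0:0→1, w5:1→0
  Δ4: w3:1→0
  Δ5: w0:1→0
  (5Δ to stable)
t=9 Δ0: w0=0 w2=0 w3=0 w4=0 w5=0 clk=1 w1=0
  Δ1: clk:1→0
  (1Δ to stable)
t=10 Δ0: w0=0 w2=0 w3=0 w4=0 w5=0 clk=0 w1=0
  Δ1: clk:0→1
  Δ2: w1:0→1
  Δ3: w0:0→1, w3:0→1, w5:0→1
  Δ4: w0:1→0
  (4Δ to stable)
t=11 Δ0: w0=0 w2=0 w3=1 w4=0 w5=1 clk=1 w1=1
  Δ1: clk:1→0
  (1Δ to stable)
t=12 Δ0: w0=0 w2=0 w3=1 w4=0 w5=1 clk=0 w1=1
  Δ1: clk:0→1
  Δ2: w1:1→0
  Δ3: w0:0→1, w5:1→0
  Δ4: w3:1→0
  Δ5: w0:1→0
  (5Δ to stable)
t=13 Δ0: w0=0 w2=0 w3=0 w4=0 w5=0 clk=1 w1=0
  Δ1: clk:1→0
  (1Δ to stable)
t=14 Δ0: w0=0 w2=0 w3=0 w4=0 w5=0 clk=0 w1=0
  Δ1: clk:0→1
  Δ2: w1:0→1
  Δ3: w0:0→1, w3:0→1, w5:0→1
  Δ4: w0:1→0
  (4Δ to stable)
t=15 Δ0: w0=0 w2=0 w3=1 w4=0 w5=1 clk=1 w1=1
  Δ1: clk:1→0
  (1Δ to stable)
t=16 Δ0: w0=0 w2=0 w3=1 w4=0 w5=1 clk=0 w1=1
  Δ1: clk:0→1
  Δ2: w1:1→0
  Δ3: w0:0→1, w5:1→0
  Δ4: w3:1→0
  Δ5: w0:1→0
  (5Δ to stable)
t=17 Δ0: w0=0 w2=0 w3=0 w4=0 w5=0 clk=1 w1=0
  Δ1: clk:1→0
  (1Δ to stable)
t=18 Δ0: w0=0 w2=0 w3=0 w4=0 w5=0 clk=0 w1=0
  Δ1: clk:0→1
  Δ2: w1:0→1
  Δ3: w0:0→1, w3:0→1, w5:0→1
  Δ4: w0:1→0
  (4Δ to stable)
t=19 Δ0: w0=0 w2=0 w3=1 w4=0 w5=1 clk=1 w1=1
  Δ1: clk:1→0
  (1Δ to stable)

4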